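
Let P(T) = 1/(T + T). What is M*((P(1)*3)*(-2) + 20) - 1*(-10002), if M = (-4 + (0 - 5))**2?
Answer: 11379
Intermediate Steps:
P(T) = 1/(2*T)
M = 81 (M = (-4 - 5)**2 = (-9)**2 = 81)
M*((P(1)*3)*(-2) + 20) - 1*(-10002) = 81*((((1/2)/1)*3)*(-2) + 20) - 1*(-10002) = 81*((((1/2)*1)*3)*(-2) + 20) + 10002 = 81*(((1/2)*3)*(-2) + 20) + 10002 = 81*((3/2)*(-2) + 20) + 10002 = 81*(-3 + 20) + 10002 = 81*17 + 10002 = 1377 + 10002 = 11379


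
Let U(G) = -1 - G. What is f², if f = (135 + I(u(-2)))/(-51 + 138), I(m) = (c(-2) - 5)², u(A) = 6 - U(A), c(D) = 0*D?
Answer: 25600/7569 ≈ 3.3822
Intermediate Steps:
c(D) = 0
u(A) = 7 + A (u(A) = 6 - (-1 - A) = 6 + (1 + A) = 7 + A)
I(m) = 25 (I(m) = (0 - 5)² = (-5)² = 25)
f = 160/87 (f = (135 + 25)/(-51 + 138) = 160/87 ≈ 1.8391)
f² = (160/87)² = 25600/7569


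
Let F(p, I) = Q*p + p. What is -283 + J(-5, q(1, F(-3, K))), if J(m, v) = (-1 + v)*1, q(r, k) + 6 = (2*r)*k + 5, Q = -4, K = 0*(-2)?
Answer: -267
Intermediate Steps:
K = 0
F(p, I) = -3*p (F(p, I) = -4*p + p = -3*p)
q(r, k) = -1 + 2*k*r (q(r, k) = -6 + ((2*r)*k + 5) = -6 + (2*k*r + 5) = -6 + (5 + 2*k*r) = -1 + 2*k*r)
J(m, v) = -1 + v
-283 + J(-5, q(1, F(-3, K))) = -283 + (-1 + (-1 + 2*(-3*(-3))*1)) = -283 + (-1 + (-1 + 2*9*1)) = -283 + (-1 + (-1 + 18)) = -283 + (-1 + 17) = -283 + 16 = -267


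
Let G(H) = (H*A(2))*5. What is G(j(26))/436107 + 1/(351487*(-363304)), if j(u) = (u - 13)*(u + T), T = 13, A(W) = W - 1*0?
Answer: 215807309705751/18563131849554712 ≈ 0.011626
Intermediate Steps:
A(W) = W (A(W) = W + 0 = W)
j(u) = (-13 + u)*(13 + u) (j(u) = (u - 13)*(u + 13) = (-13 + u)*(13 + u))
G(H) = 10*H (G(H) = (H*2)*5 = (2*H)*5 = 10*H)
G(j(26))/436107 + 1/(351487*(-363304)) = (10*(-169 + 26²))/436107 + 1/(351487*(-363304)) = (10*(-169 + 676))*(1/436107) + (1/351487)*(-1/363304) = (10*507)*(1/436107) - 1/127696633048 = 5070*(1/436107) - 1/127696633048 = 1690/145369 - 1/127696633048 = 215807309705751/18563131849554712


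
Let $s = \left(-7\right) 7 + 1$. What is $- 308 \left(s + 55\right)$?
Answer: $-2156$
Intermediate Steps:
$s = -48$ ($s = -49 + 1 = -48$)
$- 308 \left(s + 55\right) = - 308 \left(-48 + 55\right) = \left(-308\right) 7 = -2156$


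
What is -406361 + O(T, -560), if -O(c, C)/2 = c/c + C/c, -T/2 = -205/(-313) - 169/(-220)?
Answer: -39860916511/97997 ≈ -4.0676e+5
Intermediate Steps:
T = -97997/34430 (T = -2*(-205/(-313) - 169/(-220)) = -2*(-205*(-1/313) - 169*(-1/220)) = -2*(205/313 + 169/220) = -2*97997/68860 = -97997/34430 ≈ -2.8463)
O(c, C) = -2 - 2*C/c (O(c, C) = -2*(c/c + C/c) = -2*(1 + C/c) = -2 - 2*C/c)
-406361 + O(T, -560) = -406361 + (-2 - 2*(-560)/(-97997/34430)) = -406361 + (-2 - 2*(-560)*(-34430/97997)) = -406361 + (-2 - 38561600/97997) = -406361 - 38757594/97997 = -39860916511/97997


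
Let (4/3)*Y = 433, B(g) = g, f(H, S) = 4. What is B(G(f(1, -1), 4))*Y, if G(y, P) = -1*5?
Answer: -6495/4 ≈ -1623.8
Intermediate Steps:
G(y, P) = -5
Y = 1299/4 (Y = (¾)*433 = 1299/4 ≈ 324.75)
B(G(f(1, -1), 4))*Y = -5*1299/4 = -6495/4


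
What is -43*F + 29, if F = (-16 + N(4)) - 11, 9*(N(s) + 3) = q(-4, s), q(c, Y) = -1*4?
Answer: 12043/9 ≈ 1338.1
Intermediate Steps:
q(c, Y) = -4
N(s) = -31/9 (N(s) = -3 + (1/9)*(-4) = -3 - 4/9 = -31/9)
F = -274/9 (F = (-16 - 31/9) - 11 = -175/9 - 11 = -274/9 ≈ -30.444)
-43*F + 29 = -43*(-274/9) + 29 = 11782/9 + 29 = 12043/9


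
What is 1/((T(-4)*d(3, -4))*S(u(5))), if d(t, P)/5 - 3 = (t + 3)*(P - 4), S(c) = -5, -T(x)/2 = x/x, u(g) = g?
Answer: -1/2250 ≈ -0.00044444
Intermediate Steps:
T(x) = -2 (T(x) = -2*x/x = -2*1 = -2)
d(t, P) = 15 + 5*(-4 + P)*(3 + t) (d(t, P) = 15 + 5*((t + 3)*(P - 4)) = 15 + 5*((3 + t)*(-4 + P)) = 15 + 5*((-4 + P)*(3 + t)) = 15 + 5*(-4 + P)*(3 + t))
1/((T(-4)*d(3, -4))*S(u(5))) = 1/(-2*(-45 - 20*3 + 15*(-4) + 5*(-4)*3)*(-5)) = 1/(-2*(-45 - 60 - 60 - 60)*(-5)) = 1/(-2*(-225)*(-5)) = 1/(450*(-5)) = 1/(-2250) = -1/2250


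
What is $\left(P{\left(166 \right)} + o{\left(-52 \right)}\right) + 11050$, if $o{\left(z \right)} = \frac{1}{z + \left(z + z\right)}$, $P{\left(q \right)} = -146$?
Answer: $\frac{1701023}{156} \approx 10904.0$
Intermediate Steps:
$o{\left(z \right)} = \frac{1}{3 z}$ ($o{\left(z \right)} = \frac{1}{z + 2 z} = \frac{1}{3 z}$)
$\left(P{\left(166 \right)} + o{\left(-52 \right)}\right) + 11050 = \left(-146 + \frac{1}{3 \left(-52\right)}\right) + 11050 = \left(-146 + \frac{1}{3} \left(- \frac{1}{52}\right)\right) + 11050 = \left(-146 - \frac{1}{156}\right) + 11050 = - \frac{22777}{156} + 11050 = \frac{1701023}{156}$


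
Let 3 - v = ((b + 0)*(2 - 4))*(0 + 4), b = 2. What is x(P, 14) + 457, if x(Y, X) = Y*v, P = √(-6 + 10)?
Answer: 495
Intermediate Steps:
v = 19 (v = 3 - (2 + 0)*(2 - 4)*(0 + 4) = 3 - 2*(-2)*4 = 3 - (-4)*4 = 3 - 1*(-16) = 3 + 16 = 19)
P = 2 (P = √4 = 2)
x(Y, X) = 19*Y (x(Y, X) = Y*19 = 19*Y)
x(P, 14) + 457 = 19*2 + 457 = 38 + 457 = 495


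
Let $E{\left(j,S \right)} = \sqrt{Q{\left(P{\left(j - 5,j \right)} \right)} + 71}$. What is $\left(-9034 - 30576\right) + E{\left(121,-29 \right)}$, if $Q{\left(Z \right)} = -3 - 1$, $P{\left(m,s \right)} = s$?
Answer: $-39610 + \sqrt{67} \approx -39602.0$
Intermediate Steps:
$Q{\left(Z \right)} = -4$
$E{\left(j,S \right)} = \sqrt{67}$ ($E{\left(j,S \right)} = \sqrt{-4 + 71} = \sqrt{67}$)
$\left(-9034 - 30576\right) + E{\left(121,-29 \right)} = \left(-9034 - 30576\right) + \sqrt{67} = -39610 + \sqrt{67}$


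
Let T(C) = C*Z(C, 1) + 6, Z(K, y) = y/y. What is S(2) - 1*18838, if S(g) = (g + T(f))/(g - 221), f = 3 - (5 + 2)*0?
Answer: -4125533/219 ≈ -18838.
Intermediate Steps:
Z(K, y) = 1
f = 3 (f = 3 - 7*0 = 3 - 1*0 = 3 + 0 = 3)
T(C) = 6 + C (T(C) = C*1 + 6 = C + 6 = 6 + C)
S(g) = (9 + g)/(-221 + g) (S(g) = (g + (6 + 3))/(g - 221) = (g + 9)/(-221 + g) = (9 + g)/(-221 + g))
S(2) - 1*18838 = (9 + 2)/(-221 + 2) - 1*18838 = 11/(-219) - 18838 = -1/219*11 - 18838 = -11/219 - 18838 = -4125533/219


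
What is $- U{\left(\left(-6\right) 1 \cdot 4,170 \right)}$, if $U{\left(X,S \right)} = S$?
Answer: $-170$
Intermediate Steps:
$- U{\left(\left(-6\right) 1 \cdot 4,170 \right)} = \left(-1\right) 170 = -170$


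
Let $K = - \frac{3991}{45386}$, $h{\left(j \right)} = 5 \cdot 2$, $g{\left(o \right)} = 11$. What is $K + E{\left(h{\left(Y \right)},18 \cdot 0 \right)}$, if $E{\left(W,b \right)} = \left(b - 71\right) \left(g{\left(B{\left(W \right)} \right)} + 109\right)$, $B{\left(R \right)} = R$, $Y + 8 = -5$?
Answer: $- \frac{386692711}{45386} \approx -8520.1$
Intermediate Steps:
$Y = -13$ ($Y = -8 - 5 = -13$)
$h{\left(j \right)} = 10$
$K = - \frac{3991}{45386}$ ($K = \left(-3991\right) \frac{1}{45386} = - \frac{3991}{45386} \approx -0.087935$)
$E{\left(W,b \right)} = -8520 + 120 b$ ($E{\left(W,b \right)} = \left(b - 71\right) \left(11 + 109\right) = \left(-71 + b\right) 120 = -8520 + 120 b$)
$K + E{\left(h{\left(Y \right)},18 \cdot 0 \right)} = - \frac{3991}{45386} - \left(8520 - 120 \cdot 18 \cdot 0\right) = - \frac{3991}{45386} + \left(-8520 + 120 \cdot 0\right) = - \frac{3991}{45386} + \left(-8520 + 0\right) = - \frac{3991}{45386} - 8520 = - \frac{386692711}{45386}$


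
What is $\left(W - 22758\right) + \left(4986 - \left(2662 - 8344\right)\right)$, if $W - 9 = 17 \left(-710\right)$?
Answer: $-24151$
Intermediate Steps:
$W = -12061$ ($W = 9 + 17 \left(-710\right) = 9 - 12070 = -12061$)
$\left(W - 22758\right) + \left(4986 - \left(2662 - 8344\right)\right) = \left(-12061 - 22758\right) + \left(4986 - \left(2662 - 8344\right)\right) = -34819 + \left(4986 - -5682\right) = -34819 + \left(4986 + 5682\right) = -34819 + 10668 = -24151$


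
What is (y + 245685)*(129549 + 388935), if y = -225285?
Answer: 10577073600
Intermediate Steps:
(y + 245685)*(129549 + 388935) = (-225285 + 245685)*(129549 + 388935) = 20400*518484 = 10577073600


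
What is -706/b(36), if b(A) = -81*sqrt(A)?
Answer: 353/243 ≈ 1.4527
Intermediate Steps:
-706/b(36) = -706/((-81*sqrt(36))) = -706/((-81*6)) = -706/(-486) = -706*(-1/486) = 353/243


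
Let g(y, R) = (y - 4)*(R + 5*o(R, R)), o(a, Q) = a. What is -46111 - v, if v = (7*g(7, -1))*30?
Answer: -42331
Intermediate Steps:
g(y, R) = 6*R*(-4 + y) (g(y, R) = (y - 4)*(R + 5*R) = (-4 + y)*(6*R) = 6*R*(-4 + y))
v = -3780 (v = (7*(6*(-1)*(-4 + 7)))*30 = (7*(6*(-1)*3))*30 = (7*(-18))*30 = -126*30 = -3780)
-46111 - v = -46111 - 1*(-3780) = -46111 + 3780 = -42331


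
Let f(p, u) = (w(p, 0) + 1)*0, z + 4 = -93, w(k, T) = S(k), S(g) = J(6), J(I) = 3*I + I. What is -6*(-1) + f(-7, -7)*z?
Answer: 6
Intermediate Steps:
J(I) = 4*I
S(g) = 24 (S(g) = 4*6 = 24)
w(k, T) = 24
z = -97 (z = -4 - 93 = -97)
f(p, u) = 0 (f(p, u) = (24 + 1)*0 = 25*0 = 0)
-6*(-1) + f(-7, -7)*z = -6*(-1) + 0*(-97) = 6 + 0 = 6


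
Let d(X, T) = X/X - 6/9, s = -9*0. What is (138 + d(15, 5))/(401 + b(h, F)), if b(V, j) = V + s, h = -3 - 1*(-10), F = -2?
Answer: 415/1224 ≈ 0.33905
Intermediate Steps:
h = 7 (h = -3 + 10 = 7)
s = 0
b(V, j) = V (b(V, j) = V + 0 = V)
d(X, T) = ⅓ (d(X, T) = 1 - 6*⅑ = 1 - ⅔ = ⅓)
(138 + d(15, 5))/(401 + b(h, F)) = (138 + ⅓)/(401 + 7) = (415/3)/408 = (415/3)*(1/408) = 415/1224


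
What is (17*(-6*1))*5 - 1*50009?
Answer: -50519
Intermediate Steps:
(17*(-6*1))*5 - 1*50009 = (17*(-6))*5 - 50009 = -102*5 - 50009 = -510 - 50009 = -50519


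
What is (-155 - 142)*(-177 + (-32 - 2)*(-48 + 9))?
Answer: -341253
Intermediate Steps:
(-155 - 142)*(-177 + (-32 - 2)*(-48 + 9)) = -297*(-177 - 34*(-39)) = -297*(-177 + 1326) = -297*1149 = -341253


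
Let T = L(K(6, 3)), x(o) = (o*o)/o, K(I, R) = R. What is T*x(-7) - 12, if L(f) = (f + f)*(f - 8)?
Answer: 198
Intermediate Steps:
x(o) = o (x(o) = o²/o = o)
L(f) = 2*f*(-8 + f) (L(f) = (2*f)*(-8 + f) = 2*f*(-8 + f))
T = -30 (T = 2*3*(-8 + 3) = 2*3*(-5) = -30)
T*x(-7) - 12 = -30*(-7) - 12 = 210 - 12 = 198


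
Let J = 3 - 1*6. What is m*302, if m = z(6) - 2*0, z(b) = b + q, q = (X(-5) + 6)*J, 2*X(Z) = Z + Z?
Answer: 906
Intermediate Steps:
X(Z) = Z (X(Z) = (Z + Z)/2 = (2*Z)/2 = Z)
J = -3 (J = 3 - 6 = -3)
q = -3 (q = (-5 + 6)*(-3) = 1*(-3) = -3)
z(b) = -3 + b (z(b) = b - 3 = -3 + b)
m = 3 (m = (-3 + 6) - 2*0 = 3 + 0 = 3)
m*302 = 3*302 = 906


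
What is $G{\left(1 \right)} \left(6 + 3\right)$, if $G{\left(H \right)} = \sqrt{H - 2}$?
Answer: $9 i \approx 9.0 i$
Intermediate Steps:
$G{\left(H \right)} = \sqrt{-2 + H}$
$G{\left(1 \right)} \left(6 + 3\right) = \sqrt{-2 + 1} \left(6 + 3\right) = \sqrt{-1} \cdot 9 = i 9 = 9 i$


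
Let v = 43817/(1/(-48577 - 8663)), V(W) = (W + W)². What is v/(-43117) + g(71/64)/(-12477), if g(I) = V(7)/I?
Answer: 2221829264704712/38195927439 ≈ 58169.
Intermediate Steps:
V(W) = 4*W² (V(W) = (2*W)² = 4*W²)
g(I) = 196/I (g(I) = (4*7²)/I = (4*49)/I = 196/I)
v = -2508085080 (v = 43817/(1/(-57240)) = 43817/(-1/57240) = 43817*(-57240) = -2508085080)
v/(-43117) + g(71/64)/(-12477) = -2508085080/(-43117) + (196/((71/64)))/(-12477) = -2508085080*(-1/43117) + (196/((71*(1/64))))*(-1/12477) = 2508085080/43117 + (196/(71/64))*(-1/12477) = 2508085080/43117 + (196*(64/71))*(-1/12477) = 2508085080/43117 + (12544/71)*(-1/12477) = 2508085080/43117 - 12544/885867 = 2221829264704712/38195927439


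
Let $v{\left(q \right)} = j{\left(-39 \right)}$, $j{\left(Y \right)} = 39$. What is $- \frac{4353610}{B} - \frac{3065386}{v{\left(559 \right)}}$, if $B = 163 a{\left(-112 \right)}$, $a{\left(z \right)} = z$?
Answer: $- \frac{27895948013}{355992} \approx -78361.0$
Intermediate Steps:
$B = -18256$ ($B = 163 \left(-112\right) = -18256$)
$v{\left(q \right)} = 39$
$- \frac{4353610}{B} - \frac{3065386}{v{\left(559 \right)}} = - \frac{4353610}{-18256} - \frac{3065386}{39} = \left(-4353610\right) \left(- \frac{1}{18256}\right) - \frac{3065386}{39} = \frac{2176805}{9128} - \frac{3065386}{39} = - \frac{27895948013}{355992}$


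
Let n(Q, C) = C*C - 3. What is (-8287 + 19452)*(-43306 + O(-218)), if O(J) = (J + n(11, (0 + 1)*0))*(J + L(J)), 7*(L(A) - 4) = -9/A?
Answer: 9703499905/218 ≈ 4.4511e+7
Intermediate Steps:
L(A) = 4 - 9/(7*A) (L(A) = 4 + (-9/A)/7 = 4 - 9/(7*A))
n(Q, C) = -3 + C² (n(Q, C) = C² - 3 = -3 + C²)
O(J) = (-3 + J)*(4 + J - 9/(7*J)) (O(J) = (J + (-3 + ((0 + 1)*0)²))*(J + (4 - 9/(7*J))) = (J + (-3 + (1*0)²))*(4 + J - 9/(7*J)) = (J + (-3 + 0²))*(4 + J - 9/(7*J)) = (J + (-3 + 0))*(4 + J - 9/(7*J)) = (J - 3)*(4 + J - 9/(7*J)) = (-3 + J)*(4 + J - 9/(7*J)))
(-8287 + 19452)*(-43306 + O(-218)) = (-8287 + 19452)*(-43306 + (-93/7 - 218 + (-218)² + (27/7)/(-218))) = 11165*(-43306 + (-93/7 - 218 + 47524 + (27/7)*(-1/218))) = 11165*(-43306 + (-93/7 - 218 + 47524 - 27/1526)) = 11165*(-43306 + 72168655/1526) = 11165*(6083699/1526) = 9703499905/218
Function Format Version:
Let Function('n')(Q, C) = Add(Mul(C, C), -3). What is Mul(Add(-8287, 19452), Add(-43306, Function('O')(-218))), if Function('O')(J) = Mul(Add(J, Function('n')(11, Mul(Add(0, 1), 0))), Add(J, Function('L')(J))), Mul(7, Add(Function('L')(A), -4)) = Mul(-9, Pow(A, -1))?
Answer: Rational(9703499905, 218) ≈ 4.4511e+7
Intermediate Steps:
Function('L')(A) = Add(4, Mul(Rational(-9, 7), Pow(A, -1))) (Function('L')(A) = Add(4, Mul(Rational(1, 7), Mul(-9, Pow(A, -1)))) = Add(4, Mul(Rational(-9, 7), Pow(A, -1))))
Function('n')(Q, C) = Add(-3, Pow(C, 2)) (Function('n')(Q, C) = Add(Pow(C, 2), -3) = Add(-3, Pow(C, 2)))
Function('O')(J) = Mul(Add(-3, J), Add(4, J, Mul(Rational(-9, 7), Pow(J, -1)))) (Function('O')(J) = Mul(Add(J, Add(-3, Pow(Mul(Add(0, 1), 0), 2))), Add(J, Add(4, Mul(Rational(-9, 7), Pow(J, -1))))) = Mul(Add(J, Add(-3, Pow(Mul(1, 0), 2))), Add(4, J, Mul(Rational(-9, 7), Pow(J, -1)))) = Mul(Add(J, Add(-3, Pow(0, 2))), Add(4, J, Mul(Rational(-9, 7), Pow(J, -1)))) = Mul(Add(J, Add(-3, 0)), Add(4, J, Mul(Rational(-9, 7), Pow(J, -1)))) = Mul(Add(J, -3), Add(4, J, Mul(Rational(-9, 7), Pow(J, -1)))) = Mul(Add(-3, J), Add(4, J, Mul(Rational(-9, 7), Pow(J, -1)))))
Mul(Add(-8287, 19452), Add(-43306, Function('O')(-218))) = Mul(Add(-8287, 19452), Add(-43306, Add(Rational(-93, 7), -218, Pow(-218, 2), Mul(Rational(27, 7), Pow(-218, -1))))) = Mul(11165, Add(-43306, Add(Rational(-93, 7), -218, 47524, Mul(Rational(27, 7), Rational(-1, 218))))) = Mul(11165, Add(-43306, Add(Rational(-93, 7), -218, 47524, Rational(-27, 1526)))) = Mul(11165, Add(-43306, Rational(72168655, 1526))) = Mul(11165, Rational(6083699, 1526)) = Rational(9703499905, 218)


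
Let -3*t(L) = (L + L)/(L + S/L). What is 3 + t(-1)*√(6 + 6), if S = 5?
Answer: 3 - 2*√3/9 ≈ 2.6151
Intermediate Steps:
t(L) = -2*L/(3*(L + 5/L)) (t(L) = -(L + L)/(3*(L + 5/L)) = -2*L/(3*(L + 5/L)))
3 + t(-1)*√(6 + 6) = 3 + (-2*(-1)²/(15 + 3*(-1)²))*√(6 + 6) = 3 + (-2*1/(15 + 3*1))*√12 = 3 + (-2*1/(15 + 3))*(2*√3) = 3 + (-2*1/18)*(2*√3) = 3 + (-2*1*1/18)*(2*√3) = 3 - 2*√3/9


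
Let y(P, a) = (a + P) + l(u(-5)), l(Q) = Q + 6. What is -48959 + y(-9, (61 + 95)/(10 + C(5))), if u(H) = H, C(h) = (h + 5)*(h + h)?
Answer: -2693107/55 ≈ -48966.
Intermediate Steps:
C(h) = 2*h*(5 + h) (C(h) = (5 + h)*(2*h) = 2*h*(5 + h))
l(Q) = 6 + Q
y(P, a) = 1 + P + a (y(P, a) = (a + P) + (6 - 5) = (P + a) + 1 = 1 + P + a)
-48959 + y(-9, (61 + 95)/(10 + C(5))) = -48959 + (1 - 9 + (61 + 95)/(10 + 2*5*(5 + 5))) = -48959 + (1 - 9 + 156/(10 + 2*5*10)) = -48959 + (1 - 9 + 156/(10 + 100)) = -48959 + (1 - 9 + 156/110) = -48959 + (1 - 9 + 156*(1/110)) = -48959 + (1 - 9 + 78/55) = -48959 - 362/55 = -2693107/55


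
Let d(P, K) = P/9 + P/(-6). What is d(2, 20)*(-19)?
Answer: 19/9 ≈ 2.1111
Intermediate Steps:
d(P, K) = -P/18 (d(P, K) = P*(⅑) + P*(-⅙) = P/9 - P/6 = -P/18)
d(2, 20)*(-19) = -1/18*2*(-19) = -⅑*(-19) = 19/9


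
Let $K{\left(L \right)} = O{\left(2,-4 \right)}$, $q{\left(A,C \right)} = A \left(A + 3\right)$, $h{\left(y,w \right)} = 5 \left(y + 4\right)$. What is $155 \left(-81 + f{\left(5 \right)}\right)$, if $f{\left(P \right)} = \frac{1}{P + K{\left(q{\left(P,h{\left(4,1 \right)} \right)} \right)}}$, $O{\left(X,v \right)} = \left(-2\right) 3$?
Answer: $-12710$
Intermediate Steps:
$O{\left(X,v \right)} = -6$
$h{\left(y,w \right)} = 20 + 5 y$ ($h{\left(y,w \right)} = 5 \left(4 + y\right) = 20 + 5 y$)
$q{\left(A,C \right)} = A \left(3 + A\right)$
$K{\left(L \right)} = -6$
$f{\left(P \right)} = \frac{1}{-6 + P}$ ($f{\left(P \right)} = \frac{1}{P - 6} = \frac{1}{-6 + P}$)
$155 \left(-81 + f{\left(5 \right)}\right) = 155 \left(-81 + \frac{1}{-6 + 5}\right) = 155 \left(-81 + \frac{1}{-1}\right) = 155 \left(-81 - 1\right) = 155 \left(-82\right) = -12710$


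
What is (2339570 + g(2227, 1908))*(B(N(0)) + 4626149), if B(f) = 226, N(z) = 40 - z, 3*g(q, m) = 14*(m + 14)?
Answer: 10865223658250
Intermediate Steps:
g(q, m) = 196/3 + 14*m/3 (g(q, m) = (14*(m + 14))/3 = (14*(14 + m))/3 = (196 + 14*m)/3 = 196/3 + 14*m/3)
(2339570 + g(2227, 1908))*(B(N(0)) + 4626149) = (2339570 + (196/3 + (14/3)*1908))*(226 + 4626149) = (2339570 + (196/3 + 8904))*4626375 = (2339570 + 26908/3)*4626375 = (7045618/3)*4626375 = 10865223658250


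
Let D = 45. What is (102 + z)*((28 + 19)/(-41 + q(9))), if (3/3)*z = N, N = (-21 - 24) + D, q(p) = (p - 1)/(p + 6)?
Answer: -71910/607 ≈ -118.47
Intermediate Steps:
q(p) = (-1 + p)/(6 + p)
N = 0 (N = (-21 - 24) + 45 = -45 + 45 = 0)
z = 0
(102 + z)*((28 + 19)/(-41 + q(9))) = (102 + 0)*((28 + 19)/(-41 + (-1 + 9)/(6 + 9))) = 102*(47/(-41 + 8/15)) = 102*(47/(-607/15)) = 102*(47*(-15/607)) = 102*(-705/607) = -71910/607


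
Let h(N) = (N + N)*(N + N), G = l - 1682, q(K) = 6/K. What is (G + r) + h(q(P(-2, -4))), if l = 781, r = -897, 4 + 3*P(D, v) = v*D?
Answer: -1717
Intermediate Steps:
P(D, v) = -4/3 + D*v/3 (P(D, v) = -4/3 + (v*D)/3 = -4/3 + (D*v)/3 = -4/3 + D*v/3)
G = -901 (G = 781 - 1682 = -901)
h(N) = 4*N² (h(N) = (2*N)*(2*N) = 4*N²)
(G + r) + h(q(P(-2, -4))) = (-901 - 897) + 4*(6/(-4/3 + (⅓)*(-2)*(-4)))² = -1798 + 4*(6/(-4/3 + 8/3))² = -1798 + 4*(6/(4/3))² = -1798 + 4*(6*(¾))² = -1798 + 4*(9/2)² = -1798 + 4*(81/4) = -1798 + 81 = -1717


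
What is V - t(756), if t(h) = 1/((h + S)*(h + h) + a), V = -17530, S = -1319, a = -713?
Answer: -14935016569/851969 ≈ -17530.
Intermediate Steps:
t(h) = 1/(-713 + 2*h*(-1319 + h)) (t(h) = 1/((h - 1319)*(h + h) - 713) = 1/((-1319 + h)*(2*h) - 713) = 1/(2*h*(-1319 + h) - 713) = 1/(-713 + 2*h*(-1319 + h)))
V - t(756) = -17530 - 1/(-713 - 2638*756 + 2*756**2) = -17530 - 1/(-713 - 1994328 + 2*571536) = -17530 - 1/(-713 - 1994328 + 1143072) = -17530 - 1/(-851969) = -17530 - 1*(-1/851969) = -17530 + 1/851969 = -14935016569/851969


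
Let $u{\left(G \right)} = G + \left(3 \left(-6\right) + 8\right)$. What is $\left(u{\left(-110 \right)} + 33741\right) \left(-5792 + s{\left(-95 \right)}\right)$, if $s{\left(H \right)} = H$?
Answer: $-197926827$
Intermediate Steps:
$u{\left(G \right)} = -10 + G$ ($u{\left(G \right)} = G + \left(-18 + 8\right) = G - 10 = -10 + G$)
$\left(u{\left(-110 \right)} + 33741\right) \left(-5792 + s{\left(-95 \right)}\right) = \left(\left(-10 - 110\right) + 33741\right) \left(-5792 - 95\right) = \left(-120 + 33741\right) \left(-5887\right) = 33621 \left(-5887\right) = -197926827$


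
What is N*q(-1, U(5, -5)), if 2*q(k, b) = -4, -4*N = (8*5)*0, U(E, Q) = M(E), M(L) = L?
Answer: 0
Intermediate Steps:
U(E, Q) = E
N = 0 (N = -8*5*0/4 = -10*0 = -1/4*0 = 0)
q(k, b) = -2 (q(k, b) = (1/2)*(-4) = -2)
N*q(-1, U(5, -5)) = 0*(-2) = 0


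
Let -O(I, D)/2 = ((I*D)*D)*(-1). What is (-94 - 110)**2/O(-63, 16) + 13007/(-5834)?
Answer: -2299797/653408 ≈ -3.5197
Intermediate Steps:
O(I, D) = 2*I*D**2 (O(I, D) = -2*(I*D)*D*(-1) = -2*(D*I)*D*(-1) = -2*I*D**2*(-1) = -(-2)*I*D**2 = 2*I*D**2)
(-94 - 110)**2/O(-63, 16) + 13007/(-5834) = (-94 - 110)**2/((2*(-63)*16**2)) + 13007/(-5834) = (-204)**2/((2*(-63)*256)) + 13007*(-1/5834) = 41616/(-32256) - 13007/5834 = 41616*(-1/32256) - 13007/5834 = -289/224 - 13007/5834 = -2299797/653408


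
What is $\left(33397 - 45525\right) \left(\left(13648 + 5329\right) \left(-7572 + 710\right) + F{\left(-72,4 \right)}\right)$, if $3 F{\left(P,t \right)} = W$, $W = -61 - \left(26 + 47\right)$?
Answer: $\frac{4737932435968}{3} \approx 1.5793 \cdot 10^{12}$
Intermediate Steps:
$W = -134$ ($W = -61 - 73 = -134$)
$F{\left(P,t \right)} = - \frac{134}{3}$ ($F{\left(P,t \right)} = \frac{1}{3} \left(-134\right) = - \frac{134}{3}$)
$\left(33397 - 45525\right) \left(\left(13648 + 5329\right) \left(-7572 + 710\right) + F{\left(-72,4 \right)}\right) = \left(33397 - 45525\right) \left(\left(13648 + 5329\right) \left(-7572 + 710\right) - \frac{134}{3}\right) = - 12128 \left(18977 \left(-6862\right) - \frac{134}{3}\right) = - 12128 \left(-130220174 - \frac{134}{3}\right) = \left(-12128\right) \left(- \frac{390660656}{3}\right) = \frac{4737932435968}{3}$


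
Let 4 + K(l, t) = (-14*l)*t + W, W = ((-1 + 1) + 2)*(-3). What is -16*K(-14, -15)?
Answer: 47200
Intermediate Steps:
W = -6 (W = (0 + 2)*(-3) = 2*(-3) = -6)
K(l, t) = -10 - 14*l*t (K(l, t) = -4 + ((-14*l)*t - 6) = -4 + (-14*l*t - 6) = -4 + (-6 - 14*l*t) = -10 - 14*l*t)
-16*K(-14, -15) = -16*(-10 - 14*(-14)*(-15)) = -16*(-10 - 2940) = -16*(-2950) = 47200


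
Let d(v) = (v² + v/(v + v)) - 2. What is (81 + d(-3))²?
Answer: 31329/4 ≈ 7832.3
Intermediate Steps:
d(v) = -3/2 + v² (d(v) = (v² + v/((2*v))) - 2 = (v² + (1/(2*v))*v) - 2 = (v² + ½) - 2 = (½ + v²) - 2 = -3/2 + v²)
(81 + d(-3))² = (81 + (-3/2 + (-3)²))² = (81 + (-3/2 + 9))² = (81 + 15/2)² = (177/2)² = 31329/4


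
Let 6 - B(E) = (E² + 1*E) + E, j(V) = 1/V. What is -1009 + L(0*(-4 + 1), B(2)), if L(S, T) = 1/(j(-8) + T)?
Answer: -17161/17 ≈ -1009.5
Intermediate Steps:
B(E) = 6 - E² - 2*E (B(E) = 6 - ((E² + 1*E) + E) = 6 - ((E² + E) + E) = 6 - ((E + E²) + E) = 6 - (E² + 2*E) = 6 + (-E² - 2*E) = 6 - E² - 2*E)
L(S, T) = 1/(-⅛ + T) (L(S, T) = 1/(1/(-8) + T) = 1/(-⅛ + T))
-1009 + L(0*(-4 + 1), B(2)) = -1009 + 8/(-1 + 8*(6 - 1*2² - 2*2)) = -1009 + 8/(-1 + 8*(6 - 1*4 - 4)) = -1009 + 8/(-1 + 8*(6 - 4 - 4)) = -1009 + 8/(-1 + 8*(-2)) = -1009 + 8/(-1 - 16) = -1009 + 8/(-17) = -1009 + 8*(-1/17) = -1009 - 8/17 = -17161/17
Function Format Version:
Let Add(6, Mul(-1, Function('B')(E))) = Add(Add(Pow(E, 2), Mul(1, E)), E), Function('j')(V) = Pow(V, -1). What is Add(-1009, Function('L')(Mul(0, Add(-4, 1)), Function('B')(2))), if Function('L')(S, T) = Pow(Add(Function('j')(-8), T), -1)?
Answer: Rational(-17161, 17) ≈ -1009.5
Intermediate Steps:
Function('B')(E) = Add(6, Mul(-1, Pow(E, 2)), Mul(-2, E)) (Function('B')(E) = Add(6, Mul(-1, Add(Add(Pow(E, 2), Mul(1, E)), E))) = Add(6, Mul(-1, Add(Add(Pow(E, 2), E), E))) = Add(6, Mul(-1, Add(Add(E, Pow(E, 2)), E))) = Add(6, Mul(-1, Add(Pow(E, 2), Mul(2, E)))) = Add(6, Add(Mul(-1, Pow(E, 2)), Mul(-2, E))) = Add(6, Mul(-1, Pow(E, 2)), Mul(-2, E)))
Function('L')(S, T) = Pow(Add(Rational(-1, 8), T), -1) (Function('L')(S, T) = Pow(Add(Pow(-8, -1), T), -1) = Pow(Add(Rational(-1, 8), T), -1))
Add(-1009, Function('L')(Mul(0, Add(-4, 1)), Function('B')(2))) = Add(-1009, Mul(8, Pow(Add(-1, Mul(8, Add(6, Mul(-1, Pow(2, 2)), Mul(-2, 2)))), -1))) = Add(-1009, Mul(8, Pow(Add(-1, Mul(8, Add(6, Mul(-1, 4), -4))), -1))) = Add(-1009, Mul(8, Pow(Add(-1, Mul(8, Add(6, -4, -4))), -1))) = Add(-1009, Mul(8, Pow(Add(-1, Mul(8, -2)), -1))) = Add(-1009, Mul(8, Pow(Add(-1, -16), -1))) = Add(-1009, Mul(8, Pow(-17, -1))) = Add(-1009, Mul(8, Rational(-1, 17))) = Add(-1009, Rational(-8, 17)) = Rational(-17161, 17)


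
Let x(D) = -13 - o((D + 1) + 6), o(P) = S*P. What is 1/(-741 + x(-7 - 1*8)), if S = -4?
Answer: -1/786 ≈ -0.0012723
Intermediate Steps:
o(P) = -4*P
x(D) = 15 + 4*D (x(D) = -13 - (-4)*((D + 1) + 6) = -13 - (-4)*((1 + D) + 6) = -13 - (-4)*(7 + D) = -13 - (-28 - 4*D) = -13 + (28 + 4*D) = 15 + 4*D)
1/(-741 + x(-7 - 1*8)) = 1/(-741 + (15 + 4*(-7 - 1*8))) = 1/(-741 + (15 + 4*(-7 - 8))) = 1/(-741 + (15 + 4*(-15))) = 1/(-741 + (15 - 60)) = 1/(-741 - 45) = 1/(-786) = -1/786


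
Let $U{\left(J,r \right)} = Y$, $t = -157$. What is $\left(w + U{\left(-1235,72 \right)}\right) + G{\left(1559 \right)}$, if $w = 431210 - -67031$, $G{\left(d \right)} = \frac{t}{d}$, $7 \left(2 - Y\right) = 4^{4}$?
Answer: $\frac{5436925656}{10913} \approx 4.9821 \cdot 10^{5}$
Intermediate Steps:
$Y = - \frac{242}{7}$ ($Y = 2 - \frac{4^{4}}{7} = 2 - \frac{256}{7} = - \frac{242}{7} \approx -34.571$)
$G{\left(d \right)} = - \frac{157}{d}$
$U{\left(J,r \right)} = - \frac{242}{7}$
$w = 498241$ ($w = 431210 + 67031 = 498241$)
$\left(w + U{\left(-1235,72 \right)}\right) + G{\left(1559 \right)} = \left(498241 - \frac{242}{7}\right) - \frac{157}{1559} = \frac{3487445}{7} - \frac{157}{1559} = \frac{5436925656}{10913}$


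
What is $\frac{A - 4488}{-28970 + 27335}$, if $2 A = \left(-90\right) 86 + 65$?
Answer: $\frac{16651}{3270} \approx 5.092$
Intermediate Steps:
$A = - \frac{7675}{2}$ ($A = \frac{\left(-90\right) 86 + 65}{2} = \frac{-7740 + 65}{2} = \frac{1}{2} \left(-7675\right) = - \frac{7675}{2} \approx -3837.5$)
$\frac{A - 4488}{-28970 + 27335} = \frac{- \frac{7675}{2} - 4488}{-28970 + 27335} = - \frac{16651}{2 \left(-1635\right)} = \left(- \frac{16651}{2}\right) \left(- \frac{1}{1635}\right) = \frac{16651}{3270}$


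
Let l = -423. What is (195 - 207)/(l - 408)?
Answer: 4/277 ≈ 0.014440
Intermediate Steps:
(195 - 207)/(l - 408) = (195 - 207)/(-423 - 408) = -12/(-831) = -12*(-1/831) = 4/277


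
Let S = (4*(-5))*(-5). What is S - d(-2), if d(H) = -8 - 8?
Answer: 116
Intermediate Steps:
d(H) = -16
S = 100 (S = -20*(-5) = 100)
S - d(-2) = 100 - 1*(-16) = 100 + 16 = 116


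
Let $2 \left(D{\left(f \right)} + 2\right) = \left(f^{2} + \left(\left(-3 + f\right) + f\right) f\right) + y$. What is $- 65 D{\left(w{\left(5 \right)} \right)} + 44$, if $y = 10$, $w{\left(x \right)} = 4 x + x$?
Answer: $-58651$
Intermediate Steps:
$w{\left(x \right)} = 5 x$
$D{\left(f \right)} = 3 + \frac{f^{2}}{2} + \frac{f \left(-3 + 2 f\right)}{2}$ ($D{\left(f \right)} = -2 + \frac{\left(f^{2} + \left(\left(-3 + f\right) + f\right) f\right) + 10}{2} = -2 + \frac{\left(f^{2} + \left(-3 + 2 f\right) f\right) + 10}{2} = -2 + \frac{\left(f^{2} + f \left(-3 + 2 f\right)\right) + 10}{2} = -2 + \frac{10 + f^{2} + f \left(-3 + 2 f\right)}{2} = -2 + \left(5 + \frac{f^{2}}{2} + \frac{f \left(-3 + 2 f\right)}{2}\right) = 3 + \frac{f^{2}}{2} + \frac{f \left(-3 + 2 f\right)}{2}$)
$- 65 D{\left(w{\left(5 \right)} \right)} + 44 = - 65 \left(3 - \frac{3 \cdot 5 \cdot 5}{2} + \frac{3 \left(5 \cdot 5\right)^{2}}{2}\right) + 44 = - 65 \left(3 - \frac{75}{2} + \frac{3 \cdot 25^{2}}{2}\right) + 44 = - 65 \left(3 - \frac{75}{2} + \frac{3}{2} \cdot 625\right) + 44 = - 65 \left(3 - \frac{75}{2} + \frac{1875}{2}\right) + 44 = \left(-65\right) 903 + 44 = -58695 + 44 = -58651$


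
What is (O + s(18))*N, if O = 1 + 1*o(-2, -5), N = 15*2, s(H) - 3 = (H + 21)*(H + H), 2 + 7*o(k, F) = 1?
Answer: 295650/7 ≈ 42236.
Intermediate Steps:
o(k, F) = -⅐ (o(k, F) = -2/7 + (⅐)*1 = -2/7 + ⅐ = -⅐)
s(H) = 3 + 2*H*(21 + H) (s(H) = 3 + (H + 21)*(H + H) = 3 + (21 + H)*(2*H) = 3 + 2*H*(21 + H))
N = 30
O = 6/7 (O = 1 + 1*(-⅐) = 1 - ⅐ = 6/7 ≈ 0.85714)
(O + s(18))*N = (6/7 + (3 + 2*18² + 42*18))*30 = (6/7 + (3 + 2*324 + 756))*30 = (6/7 + (3 + 648 + 756))*30 = (6/7 + 1407)*30 = (9855/7)*30 = 295650/7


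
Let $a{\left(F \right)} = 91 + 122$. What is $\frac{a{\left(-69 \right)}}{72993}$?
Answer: $\frac{71}{24331} \approx 0.0029181$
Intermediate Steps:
$a{\left(F \right)} = 213$
$\frac{a{\left(-69 \right)}}{72993} = \frac{213}{72993} = 213 \cdot \frac{1}{72993} = \frac{71}{24331}$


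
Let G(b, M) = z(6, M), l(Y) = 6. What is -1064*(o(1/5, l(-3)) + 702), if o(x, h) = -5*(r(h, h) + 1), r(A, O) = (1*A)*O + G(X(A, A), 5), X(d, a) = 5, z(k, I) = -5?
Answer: -576688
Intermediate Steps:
G(b, M) = -5
r(A, O) = -5 + A*O (r(A, O) = (1*A)*O - 5 = A*O - 5 = -5 + A*O)
o(x, h) = 20 - 5*h² (o(x, h) = -5*((-5 + h*h) + 1) = -5*((-5 + h²) + 1) = -5*(-4 + h²) = 20 - 5*h²)
-1064*(o(1/5, l(-3)) + 702) = -1064*((20 - 5*6²) + 702) = -1064*((20 - 5*36) + 702) = -1064*((20 - 180) + 702) = -1064*(-160 + 702) = -1064*542 = -576688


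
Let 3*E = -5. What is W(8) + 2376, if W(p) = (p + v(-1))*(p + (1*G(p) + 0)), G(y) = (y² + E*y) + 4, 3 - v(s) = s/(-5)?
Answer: 15264/5 ≈ 3052.8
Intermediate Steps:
E = -5/3 (E = (⅓)*(-5) = -5/3 ≈ -1.6667)
v(s) = 3 + s/5 (v(s) = 3 - s/(-5) = 3 - s*(-1)/5 = 3 - (-1)*s/5 = 3 + s/5)
G(y) = 4 + y² - 5*y/3 (G(y) = (y² - 5*y/3) + 4 = 4 + y² - 5*y/3)
W(p) = (14/5 + p)*(4 + p² - 2*p/3) (W(p) = (p + (3 + (⅕)*(-1)))*(p + (1*(4 + p² - 5*p/3) + 0)) = (p + (3 - ⅕))*(p + ((4 + p² - 5*p/3) + 0)) = (p + 14/5)*(p + (4 + p² - 5*p/3)) = (14/5 + p)*(4 + p² - 2*p/3))
W(8) + 2376 = (56/5 + 8³ + (32/15)*8 + (32/15)*8²) + 2376 = (56/5 + 512 + 256/15 + (32/15)*64) + 2376 = (56/5 + 512 + 256/15 + 2048/15) + 2376 = 3384/5 + 2376 = 15264/5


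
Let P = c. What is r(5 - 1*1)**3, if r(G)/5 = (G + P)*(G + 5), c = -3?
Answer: 91125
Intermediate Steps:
P = -3
r(G) = 5*(-3 + G)*(5 + G) (r(G) = 5*((G - 3)*(G + 5)) = 5*((-3 + G)*(5 + G)) = 5*(-3 + G)*(5 + G))
r(5 - 1*1)**3 = (-75 + 5*(5 - 1*1)**2 + 10*(5 - 1*1))**3 = (-75 + 5*(5 - 1)**2 + 10*(5 - 1))**3 = (-75 + 5*4**2 + 10*4)**3 = (-75 + 5*16 + 40)**3 = (-75 + 80 + 40)**3 = 45**3 = 91125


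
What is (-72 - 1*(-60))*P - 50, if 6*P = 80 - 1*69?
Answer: -72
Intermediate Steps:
P = 11/6 (P = (80 - 1*69)/6 = (80 - 69)/6 = (1/6)*11 = 11/6 ≈ 1.8333)
(-72 - 1*(-60))*P - 50 = (-72 - 1*(-60))*(11/6) - 50 = (-72 + 60)*(11/6) - 50 = -12*11/6 - 50 = -22 - 50 = -72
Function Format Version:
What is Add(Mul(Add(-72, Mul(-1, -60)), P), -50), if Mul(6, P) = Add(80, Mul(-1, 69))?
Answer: -72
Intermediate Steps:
P = Rational(11, 6) (P = Mul(Rational(1, 6), Add(80, Mul(-1, 69))) = Mul(Rational(1, 6), Add(80, -69)) = Mul(Rational(1, 6), 11) = Rational(11, 6) ≈ 1.8333)
Add(Mul(Add(-72, Mul(-1, -60)), P), -50) = Add(Mul(Add(-72, Mul(-1, -60)), Rational(11, 6)), -50) = Add(Mul(Add(-72, 60), Rational(11, 6)), -50) = Add(Mul(-12, Rational(11, 6)), -50) = Add(-22, -50) = -72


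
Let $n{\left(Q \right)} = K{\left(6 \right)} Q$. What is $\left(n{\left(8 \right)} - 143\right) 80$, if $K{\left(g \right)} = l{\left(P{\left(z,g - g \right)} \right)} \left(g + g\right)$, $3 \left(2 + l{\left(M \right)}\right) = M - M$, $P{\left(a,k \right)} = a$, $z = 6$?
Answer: $-26800$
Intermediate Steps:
$l{\left(M \right)} = -2$ ($l{\left(M \right)} = -2 + \frac{M - M}{3} = -2 + \frac{1}{3} \cdot 0 = -2 + 0 = -2$)
$K{\left(g \right)} = - 4 g$ ($K{\left(g \right)} = - 2 \left(g + g\right) = - 2 \cdot 2 g = - 4 g$)
$n{\left(Q \right)} = - 24 Q$ ($n{\left(Q \right)} = \left(-4\right) 6 Q = - 24 Q$)
$\left(n{\left(8 \right)} - 143\right) 80 = \left(\left(-24\right) 8 - 143\right) 80 = \left(-192 - 143\right) 80 = \left(-335\right) 80 = -26800$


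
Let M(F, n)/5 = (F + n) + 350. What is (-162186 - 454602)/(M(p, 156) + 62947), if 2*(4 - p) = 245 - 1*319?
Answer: -34266/3649 ≈ -9.3905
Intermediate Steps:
p = 41 (p = 4 - (245 - 1*319)/2 = 4 - (245 - 319)/2 = 4 - 1/2*(-74) = 4 + 37 = 41)
M(F, n) = 1750 + 5*F + 5*n (M(F, n) = 5*((F + n) + 350) = 5*(350 + F + n) = 1750 + 5*F + 5*n)
(-162186 - 454602)/(M(p, 156) + 62947) = (-162186 - 454602)/((1750 + 5*41 + 5*156) + 62947) = -616788/((1750 + 205 + 780) + 62947) = -616788/(2735 + 62947) = -616788/65682 = -616788*1/65682 = -34266/3649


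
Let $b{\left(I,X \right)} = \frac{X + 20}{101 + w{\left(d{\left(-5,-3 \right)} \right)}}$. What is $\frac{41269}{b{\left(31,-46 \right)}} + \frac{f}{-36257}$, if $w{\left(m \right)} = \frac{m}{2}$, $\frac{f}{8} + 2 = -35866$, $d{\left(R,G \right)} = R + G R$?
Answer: $- \frac{6099972829}{36257} \approx -1.6824 \cdot 10^{5}$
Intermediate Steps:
$f = -286944$ ($f = -16 + 8 \left(-35866\right) = -16 - 286928 = -286944$)
$w{\left(m \right)} = \frac{m}{2}$ ($w{\left(m \right)} = m \frac{1}{2} = \frac{m}{2}$)
$b{\left(I,X \right)} = \frac{10}{53} + \frac{X}{106}$ ($b{\left(I,X \right)} = \frac{X + 20}{101 + \frac{\left(-5\right) \left(1 - 3\right)}{2}} = \frac{20 + X}{101 + \frac{\left(-5\right) \left(-2\right)}{2}} = \frac{20 + X}{101 + \frac{1}{2} \cdot 10} = \frac{20 + X}{101 + 5} = \frac{20 + X}{106} = \left(20 + X\right) \frac{1}{106} = \frac{10}{53} + \frac{X}{106}$)
$\frac{41269}{b{\left(31,-46 \right)}} + \frac{f}{-36257} = \frac{41269}{\frac{10}{53} + \frac{1}{106} \left(-46\right)} - \frac{286944}{-36257} = \frac{41269}{\frac{10}{53} - \frac{23}{53}} - - \frac{286944}{36257} = \frac{41269}{- \frac{13}{53}} + \frac{286944}{36257} = 41269 \left(- \frac{53}{13}\right) + \frac{286944}{36257} = - \frac{2187257}{13} + \frac{286944}{36257} = - \frac{6099972829}{36257}$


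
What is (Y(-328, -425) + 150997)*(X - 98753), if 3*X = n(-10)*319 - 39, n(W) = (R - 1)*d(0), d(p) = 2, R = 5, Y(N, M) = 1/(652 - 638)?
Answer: -103494500069/7 ≈ -1.4785e+10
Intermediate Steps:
Y(N, M) = 1/14
n(W) = 8 (n(W) = (5 - 1)*2 = 4*2 = 8)
X = 2513/3 (X = (8*319 - 39)/3 = (2552 - 39)/3 = (1/3)*2513 = 2513/3 ≈ 837.67)
(Y(-328, -425) + 150997)*(X - 98753) = (1/14 + 150997)*(2513/3 - 98753) = (2113959/14)*(-293746/3) = -103494500069/7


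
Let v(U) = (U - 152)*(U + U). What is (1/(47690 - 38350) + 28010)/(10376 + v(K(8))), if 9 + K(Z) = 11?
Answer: 261613401/91307840 ≈ 2.8652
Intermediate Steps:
K(Z) = 2 (K(Z) = -9 + 11 = 2)
v(U) = 2*U*(-152 + U) (v(U) = (-152 + U)*(2*U) = 2*U*(-152 + U))
(1/(47690 - 38350) + 28010)/(10376 + v(K(8))) = (1/(47690 - 38350) + 28010)/(10376 + 2*2*(-152 + 2)) = (1/9340 + 28010)/(10376 + 2*2*(-150)) = (1/9340 + 28010)/(10376 - 600) = (261613401/9340)/9776 = (261613401/9340)*(1/9776) = 261613401/91307840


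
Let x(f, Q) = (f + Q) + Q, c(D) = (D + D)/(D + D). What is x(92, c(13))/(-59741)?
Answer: -94/59741 ≈ -0.0015735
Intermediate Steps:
c(D) = 1 (c(D) = (2*D)/((2*D)) = (2*D)*(1/(2*D)) = 1)
x(f, Q) = f + 2*Q (x(f, Q) = (Q + f) + Q = f + 2*Q)
x(92, c(13))/(-59741) = (92 + 2*1)/(-59741) = (92 + 2)*(-1/59741) = 94*(-1/59741) = -94/59741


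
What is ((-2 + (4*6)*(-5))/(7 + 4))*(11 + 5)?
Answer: -1952/11 ≈ -177.45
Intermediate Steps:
((-2 + (4*6)*(-5))/(7 + 4))*(11 + 5) = ((-2 + 24*(-5))/11)*16 = ((-2 - 120)*(1/11))*16 = -122*1/11*16 = -122/11*16 = -1952/11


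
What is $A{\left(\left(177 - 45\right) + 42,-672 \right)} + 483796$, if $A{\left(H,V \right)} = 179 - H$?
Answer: $483801$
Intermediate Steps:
$A{\left(\left(177 - 45\right) + 42,-672 \right)} + 483796 = \left(179 - \left(\left(177 - 45\right) + 42\right)\right) + 483796 = \left(179 - \left(132 + 42\right)\right) + 483796 = \left(179 - 174\right) + 483796 = 5 + 483796 = 483801$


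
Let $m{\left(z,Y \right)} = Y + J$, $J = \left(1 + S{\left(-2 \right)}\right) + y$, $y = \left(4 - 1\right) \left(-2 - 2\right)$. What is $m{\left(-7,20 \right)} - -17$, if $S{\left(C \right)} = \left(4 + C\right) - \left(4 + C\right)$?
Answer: $26$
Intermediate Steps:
$S{\left(C \right)} = 0$
$y = -12$ ($y = 3 \left(-4\right) = -12$)
$J = -11$ ($J = \left(1 + 0\right) - 12 = 1 - 12 = -11$)
$m{\left(z,Y \right)} = -11 + Y$ ($m{\left(z,Y \right)} = Y - 11 = -11 + Y$)
$m{\left(-7,20 \right)} - -17 = \left(-11 + 20\right) - -17 = 9 + 17 = 26$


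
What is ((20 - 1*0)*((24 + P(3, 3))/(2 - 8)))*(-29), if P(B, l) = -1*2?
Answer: 6380/3 ≈ 2126.7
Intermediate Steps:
P(B, l) = -2
((20 - 1*0)*((24 + P(3, 3))/(2 - 8)))*(-29) = ((20 - 1*0)*((24 - 2)/(2 - 8)))*(-29) = ((20 + 0)*(22/(-6)))*(-29) = (20*(22*(-⅙)))*(-29) = (20*(-11/3))*(-29) = -220/3*(-29) = 6380/3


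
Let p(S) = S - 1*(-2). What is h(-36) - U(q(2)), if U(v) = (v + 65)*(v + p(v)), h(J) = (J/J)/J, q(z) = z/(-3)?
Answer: -515/12 ≈ -42.917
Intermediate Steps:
p(S) = 2 + S (p(S) = S + 2 = 2 + S)
q(z) = -z/3 (q(z) = z*(-⅓) = -z/3)
h(J) = 1/J
U(v) = (2 + 2*v)*(65 + v) (U(v) = (v + 65)*(v + (2 + v)) = (65 + v)*(2 + 2*v) = (2 + 2*v)*(65 + v))
h(-36) - U(q(2)) = 1/(-36) - (130 + 2*(-⅓*2)² + 132*(-⅓*2)) = -1/36 - (130 + 2*(-⅔)² + 132*(-⅔)) = -1/36 - (130 + 2*(4/9) - 88) = -1/36 - (130 + 8/9 - 88) = -1/36 - 1*386/9 = -1/36 - 386/9 = -515/12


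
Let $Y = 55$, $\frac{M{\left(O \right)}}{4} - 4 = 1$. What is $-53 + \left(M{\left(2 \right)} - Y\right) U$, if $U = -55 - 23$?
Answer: $2677$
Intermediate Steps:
$U = -78$ ($U = -55 - 23 = -78$)
$M{\left(O \right)} = 20$ ($M{\left(O \right)} = 16 + 4 \cdot 1 = 16 + 4 = 20$)
$-53 + \left(M{\left(2 \right)} - Y\right) U = -53 + \left(20 - 55\right) \left(-78\right) = -53 - -2730 = -53 + 2730 = 2677$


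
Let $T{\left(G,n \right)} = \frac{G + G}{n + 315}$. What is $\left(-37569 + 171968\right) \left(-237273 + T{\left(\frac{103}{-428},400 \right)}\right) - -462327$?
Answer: $- \frac{4879304016559097}{153010} \approx -3.1889 \cdot 10^{10}$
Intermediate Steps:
$T{\left(G,n \right)} = \frac{2 G}{315 + n}$
$\left(-37569 + 171968\right) \left(-237273 + T{\left(\frac{103}{-428},400 \right)}\right) - -462327 = \left(-37569 + 171968\right) \left(-237273 + \frac{2 \frac{103}{-428}}{315 + 400}\right) - -462327 = 134399 \left(-237273 + \frac{2 \cdot 103 \left(- \frac{1}{428}\right)}{715}\right) + 462327 = 134399 \left(-237273 + 2 \left(- \frac{103}{428}\right) \frac{1}{715}\right) + 462327 = 134399 \left(-237273 - \frac{103}{153010}\right) + 462327 = 134399 \left(- \frac{36305141833}{153010}\right) + 462327 = - \frac{4879374757213367}{153010} + 462327 = - \frac{4879304016559097}{153010}$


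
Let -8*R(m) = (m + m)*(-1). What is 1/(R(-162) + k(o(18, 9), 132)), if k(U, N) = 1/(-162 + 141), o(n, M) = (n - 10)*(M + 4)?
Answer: -42/1703 ≈ -0.024662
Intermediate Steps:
R(m) = m/4 (R(m) = -(m + m)*(-1)/8 = -2*m*(-1)/8 = -(-1)*m/4 = m/4)
o(n, M) = (-10 + n)*(4 + M)
k(U, N) = -1/21 (k(U, N) = 1/(-21) = -1/21)
1/(R(-162) + k(o(18, 9), 132)) = 1/((¼)*(-162) - 1/21) = 1/(-81/2 - 1/21) = 1/(-1703/42) = -42/1703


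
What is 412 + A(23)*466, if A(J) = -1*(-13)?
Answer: 6470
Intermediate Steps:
A(J) = 13
412 + A(23)*466 = 412 + 13*466 = 412 + 6058 = 6470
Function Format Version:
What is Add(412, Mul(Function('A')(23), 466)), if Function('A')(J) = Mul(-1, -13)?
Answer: 6470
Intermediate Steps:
Function('A')(J) = 13
Add(412, Mul(Function('A')(23), 466)) = Add(412, Mul(13, 466)) = Add(412, 6058) = 6470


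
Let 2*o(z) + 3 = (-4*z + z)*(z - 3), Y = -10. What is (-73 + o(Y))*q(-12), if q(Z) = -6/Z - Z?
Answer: -13475/4 ≈ -3368.8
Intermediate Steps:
q(Z) = -Z - 6/Z
o(z) = -3/2 - 3*z*(-3 + z)/2 (o(z) = -3/2 + ((-4*z + z)*(z - 3))/2 = -3/2 + ((-3*z)*(-3 + z))/2 = -3/2 + (-3*z*(-3 + z))/2 = -3/2 - 3*z*(-3 + z)/2)
(-73 + o(Y))*q(-12) = (-73 + (-3/2 - 3/2*(-10)² + (9/2)*(-10)))*(-1*(-12) - 6/(-12)) = (-73 + (-3/2 - 3/2*100 - 45))*(12 - 6*(-1/12)) = (-73 + (-3/2 - 150 - 45))*(12 + ½) = (-73 - 393/2)*(25/2) = -539/2*25/2 = -13475/4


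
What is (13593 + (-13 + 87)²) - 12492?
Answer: 6577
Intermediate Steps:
(13593 + (-13 + 87)²) - 12492 = (13593 + 74²) - 12492 = (13593 + 5476) - 12492 = 19069 - 12492 = 6577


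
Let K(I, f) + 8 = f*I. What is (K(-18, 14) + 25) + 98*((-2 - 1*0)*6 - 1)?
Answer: -1509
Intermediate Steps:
K(I, f) = -8 + I*f (K(I, f) = -8 + f*I = -8 + I*f)
(K(-18, 14) + 25) + 98*((-2 - 1*0)*6 - 1) = ((-8 - 18*14) + 25) + 98*((-2 - 1*0)*6 - 1) = ((-8 - 252) + 25) + 98*((-2 + 0)*6 - 1) = (-260 + 25) + 98*(-2*6 - 1) = -235 + 98*(-12 - 1) = -235 + 98*(-13) = -235 - 1274 = -1509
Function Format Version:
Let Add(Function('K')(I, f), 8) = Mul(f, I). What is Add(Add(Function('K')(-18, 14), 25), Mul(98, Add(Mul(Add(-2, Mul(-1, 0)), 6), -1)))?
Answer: -1509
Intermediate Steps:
Function('K')(I, f) = Add(-8, Mul(I, f)) (Function('K')(I, f) = Add(-8, Mul(f, I)) = Add(-8, Mul(I, f)))
Add(Add(Function('K')(-18, 14), 25), Mul(98, Add(Mul(Add(-2, Mul(-1, 0)), 6), -1))) = Add(Add(Add(-8, Mul(-18, 14)), 25), Mul(98, Add(Mul(Add(-2, Mul(-1, 0)), 6), -1))) = Add(Add(Add(-8, -252), 25), Mul(98, Add(Mul(Add(-2, 0), 6), -1))) = Add(Add(-260, 25), Mul(98, Add(Mul(-2, 6), -1))) = Add(-235, Mul(98, Add(-12, -1))) = Add(-235, Mul(98, -13)) = Add(-235, -1274) = -1509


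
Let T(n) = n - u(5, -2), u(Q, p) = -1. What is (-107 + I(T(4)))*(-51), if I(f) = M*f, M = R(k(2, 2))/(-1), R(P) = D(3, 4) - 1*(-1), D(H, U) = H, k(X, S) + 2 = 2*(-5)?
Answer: 6477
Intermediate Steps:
k(X, S) = -12 (k(X, S) = -2 + 2*(-5) = -2 - 10 = -12)
R(P) = 4 (R(P) = 3 - 1*(-1) = 3 + 1 = 4)
M = -4 (M = 4/(-1) = 4*(-1) = -4)
T(n) = 1 + n (T(n) = n - 1*(-1) = n + 1 = 1 + n)
I(f) = -4*f
(-107 + I(T(4)))*(-51) = (-107 - 4*(1 + 4))*(-51) = (-107 - 4*5)*(-51) = (-107 - 20)*(-51) = -127*(-51) = 6477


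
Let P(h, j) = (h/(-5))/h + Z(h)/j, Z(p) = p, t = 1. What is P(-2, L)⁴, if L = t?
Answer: 14641/625 ≈ 23.426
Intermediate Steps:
L = 1
P(h, j) = -⅕ + h/j (P(h, j) = (h/(-5))/h + h/j = (h*(-⅕))/h + h/j = (-h/5)/h + h/j = -⅕ + h/j)
P(-2, L)⁴ = ((-2 - ⅕*1)/1)⁴ = (1*(-2 - ⅕))⁴ = (1*(-11/5))⁴ = (-11/5)⁴ = 14641/625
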